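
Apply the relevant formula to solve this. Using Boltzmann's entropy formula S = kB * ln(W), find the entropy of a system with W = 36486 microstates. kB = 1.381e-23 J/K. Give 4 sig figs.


Step 1: ln(W) = ln(36486) = 10.5
Step 2: S = kB * ln(W) = 1.381e-23 * 10.5
Step 3: S = 1.451e-22 J/K

1.451e-22


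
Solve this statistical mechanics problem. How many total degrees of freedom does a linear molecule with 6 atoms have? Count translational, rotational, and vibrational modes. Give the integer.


Step 1: Translational DOF = 3
Step 2: Rotational DOF (linear) = 2
Step 3: Vibrational DOF = 3*6 - 5 = 13
Step 4: Total = 3 + 2 + 13 = 18

18


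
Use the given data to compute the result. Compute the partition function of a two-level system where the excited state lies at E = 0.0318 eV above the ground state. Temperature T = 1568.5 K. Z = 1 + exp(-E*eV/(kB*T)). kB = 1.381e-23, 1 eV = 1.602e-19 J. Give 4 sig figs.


Step 1: Compute beta*E = E*eV/(kB*T) = 0.0318*1.602e-19/(1.381e-23*1568.5) = 0.2352
Step 2: exp(-beta*E) = exp(-0.2352) = 0.7904
Step 3: Z = 1 + 0.7904 = 1.79

1.79


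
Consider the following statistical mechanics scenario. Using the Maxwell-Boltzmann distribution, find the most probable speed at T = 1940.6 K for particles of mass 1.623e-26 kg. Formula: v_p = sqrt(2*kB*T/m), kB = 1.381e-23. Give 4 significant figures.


Step 1: Numerator = 2*kB*T = 2*1.381e-23*1940.6 = 5.36e-20
Step 2: Ratio = 5.36e-20 / 1.623e-26 = 3.302e+06
Step 3: v_p = sqrt(3.302e+06) = 1817 m/s

1817


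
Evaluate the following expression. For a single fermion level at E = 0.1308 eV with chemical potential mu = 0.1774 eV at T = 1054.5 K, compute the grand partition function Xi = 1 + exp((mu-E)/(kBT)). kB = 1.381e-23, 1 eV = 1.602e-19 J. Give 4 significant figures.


Step 1: (mu - E) = 0.1774 - 0.1308 = 0.0466 eV
Step 2: x = (mu-E)*eV/(kB*T) = 0.0466*1.602e-19/(1.381e-23*1054.5) = 0.5126
Step 3: exp(x) = 1.67
Step 4: Xi = 1 + 1.67 = 2.67

2.67


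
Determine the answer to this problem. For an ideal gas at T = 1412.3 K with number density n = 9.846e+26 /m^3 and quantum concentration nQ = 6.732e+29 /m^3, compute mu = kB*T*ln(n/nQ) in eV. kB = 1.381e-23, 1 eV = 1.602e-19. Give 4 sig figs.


Step 1: n/nQ = 9.846e+26/6.732e+29 = 0.001463
Step 2: ln(n/nQ) = -6.528
Step 3: mu = kB*T*ln(n/nQ) = 1.95e-20*-6.528 = -1.273e-19 J
Step 4: Convert to eV: -1.273e-19/1.602e-19 = -0.7947 eV

-0.7947


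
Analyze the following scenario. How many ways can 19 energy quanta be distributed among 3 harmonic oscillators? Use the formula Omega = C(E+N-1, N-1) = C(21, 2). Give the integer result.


Step 1: Use binomial coefficient C(21, 2)
Step 2: Numerator = 21! / 19!
Step 3: Denominator = 2!
Step 4: Omega = 210

210


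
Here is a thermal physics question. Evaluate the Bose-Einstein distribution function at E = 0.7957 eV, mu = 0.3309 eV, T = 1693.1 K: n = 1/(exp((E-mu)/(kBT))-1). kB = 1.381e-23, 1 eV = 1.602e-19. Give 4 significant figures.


Step 1: (E - mu) = 0.4648 eV
Step 2: x = (E-mu)*eV/(kB*T) = 0.4648*1.602e-19/(1.381e-23*1693.1) = 3.185
Step 3: exp(x) = 24.16
Step 4: n = 1/(exp(x)-1) = 0.04318

0.04318


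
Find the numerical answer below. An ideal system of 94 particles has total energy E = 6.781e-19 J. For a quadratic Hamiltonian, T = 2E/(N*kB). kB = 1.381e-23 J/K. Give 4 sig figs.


Step 1: Numerator = 2*E = 2*6.781e-19 = 1.356e-18 J
Step 2: Denominator = N*kB = 94*1.381e-23 = 1.298e-21
Step 3: T = 1.356e-18 / 1.298e-21 = 1045 K

1045


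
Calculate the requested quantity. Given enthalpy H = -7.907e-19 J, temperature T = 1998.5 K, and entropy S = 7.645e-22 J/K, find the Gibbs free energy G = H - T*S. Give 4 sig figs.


Step 1: T*S = 1998.5 * 7.645e-22 = 1.528e-18 J
Step 2: G = H - T*S = -7.907e-19 - 1.528e-18
Step 3: G = -2.319e-18 J

-2.319e-18


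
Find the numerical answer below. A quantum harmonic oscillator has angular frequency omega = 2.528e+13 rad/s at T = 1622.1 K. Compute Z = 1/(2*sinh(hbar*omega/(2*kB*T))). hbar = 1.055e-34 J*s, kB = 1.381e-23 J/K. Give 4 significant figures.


Step 1: Compute x = hbar*omega/(kB*T) = 1.055e-34*2.528e+13/(1.381e-23*1622.1) = 0.1191
Step 2: x/2 = 0.05953
Step 3: sinh(x/2) = 0.05956
Step 4: Z = 1/(2*0.05956) = 8.394

8.394


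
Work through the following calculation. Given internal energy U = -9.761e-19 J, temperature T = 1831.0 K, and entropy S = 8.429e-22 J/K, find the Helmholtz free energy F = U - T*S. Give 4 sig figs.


Step 1: T*S = 1831.0 * 8.429e-22 = 1.543e-18 J
Step 2: F = U - T*S = -9.761e-19 - 1.543e-18
Step 3: F = -2.519e-18 J

-2.519e-18


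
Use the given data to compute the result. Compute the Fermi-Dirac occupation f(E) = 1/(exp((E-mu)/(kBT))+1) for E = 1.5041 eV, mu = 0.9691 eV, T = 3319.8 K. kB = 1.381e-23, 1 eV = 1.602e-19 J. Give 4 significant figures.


Step 1: (E - mu) = 1.5041 - 0.9691 = 0.535 eV
Step 2: Convert: (E-mu)*eV = 8.571e-20 J
Step 3: x = (E-mu)*eV/(kB*T) = 1.869
Step 4: f = 1/(exp(1.869)+1) = 0.1336

0.1336


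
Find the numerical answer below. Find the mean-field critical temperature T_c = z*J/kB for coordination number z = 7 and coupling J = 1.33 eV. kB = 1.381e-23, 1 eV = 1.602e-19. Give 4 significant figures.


Step 1: z*J = 7*1.33 = 9.31 eV
Step 2: Convert to Joules: 9.31*1.602e-19 = 1.491e-18 J
Step 3: T_c = 1.491e-18 / 1.381e-23 = 1.08e+05 K

1.08e+05


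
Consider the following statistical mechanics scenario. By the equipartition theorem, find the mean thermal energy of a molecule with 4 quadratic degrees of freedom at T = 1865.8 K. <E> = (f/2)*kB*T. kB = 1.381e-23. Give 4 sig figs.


Step 1: f/2 = 4/2 = 2
Step 2: kB*T = 1.381e-23 * 1865.8 = 2.577e-20
Step 3: <E> = 2 * 2.577e-20 = 5.153e-20 J

5.153e-20


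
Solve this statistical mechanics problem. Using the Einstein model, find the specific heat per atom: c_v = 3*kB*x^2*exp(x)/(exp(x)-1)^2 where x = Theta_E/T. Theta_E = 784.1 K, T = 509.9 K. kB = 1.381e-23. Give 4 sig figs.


Step 1: x = Theta_E/T = 784.1/509.9 = 1.538
Step 2: x^2 = 2.365
Step 3: exp(x) = 4.654
Step 4: c_v = 3*1.381e-23*2.365*4.654/(4.654-1)^2 = 3.415e-23

3.415e-23


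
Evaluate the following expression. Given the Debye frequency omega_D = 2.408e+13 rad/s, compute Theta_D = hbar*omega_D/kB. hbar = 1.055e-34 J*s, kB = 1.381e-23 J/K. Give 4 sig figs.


Step 1: hbar*omega_D = 1.055e-34 * 2.408e+13 = 2.54e-21 J
Step 2: Theta_D = 2.54e-21 / 1.381e-23
Step 3: Theta_D = 184 K

184


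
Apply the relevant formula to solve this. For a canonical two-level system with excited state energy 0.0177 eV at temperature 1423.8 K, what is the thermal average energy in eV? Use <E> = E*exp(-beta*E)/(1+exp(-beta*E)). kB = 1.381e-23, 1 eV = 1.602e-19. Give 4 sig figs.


Step 1: beta*E = 0.0177*1.602e-19/(1.381e-23*1423.8) = 0.1442
Step 2: exp(-beta*E) = 0.8657
Step 3: <E> = 0.0177*0.8657/(1+0.8657) = 0.008213 eV

0.008213


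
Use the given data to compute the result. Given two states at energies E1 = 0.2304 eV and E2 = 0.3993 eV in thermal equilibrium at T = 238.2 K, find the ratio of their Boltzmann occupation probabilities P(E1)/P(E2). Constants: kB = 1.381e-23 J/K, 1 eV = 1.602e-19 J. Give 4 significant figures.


Step 1: Compute energy difference dE = E1 - E2 = 0.2304 - 0.3993 = -0.1689 eV
Step 2: Convert to Joules: dE_J = -0.1689 * 1.602e-19 = -2.706e-20 J
Step 3: Compute exponent = -dE_J / (kB * T) = -(-2.706e-20) / (1.381e-23 * 238.2) = 8.225
Step 4: P(E1)/P(E2) = exp(8.225) = 3735

3735


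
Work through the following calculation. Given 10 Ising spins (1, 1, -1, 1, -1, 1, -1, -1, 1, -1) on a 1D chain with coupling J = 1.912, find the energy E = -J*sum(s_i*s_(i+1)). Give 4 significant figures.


Step 1: Nearest-neighbor products: 1, -1, -1, -1, -1, -1, 1, -1, -1
Step 2: Sum of products = -5
Step 3: E = -1.912 * -5 = 9.56

9.56


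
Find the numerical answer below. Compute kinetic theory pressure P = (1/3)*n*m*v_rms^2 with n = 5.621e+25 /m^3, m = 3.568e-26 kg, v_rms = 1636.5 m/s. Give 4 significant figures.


Step 1: v_rms^2 = 1636.5^2 = 2.678e+06
Step 2: n*m = 5.621e+25*3.568e-26 = 2.006
Step 3: P = (1/3)*2.006*2.678e+06 = 1.79e+06 Pa

1.79e+06


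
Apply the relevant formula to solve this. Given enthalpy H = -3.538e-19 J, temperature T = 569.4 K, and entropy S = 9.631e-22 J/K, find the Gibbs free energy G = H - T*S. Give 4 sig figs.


Step 1: T*S = 569.4 * 9.631e-22 = 5.484e-19 J
Step 2: G = H - T*S = -3.538e-19 - 5.484e-19
Step 3: G = -9.022e-19 J

-9.022e-19


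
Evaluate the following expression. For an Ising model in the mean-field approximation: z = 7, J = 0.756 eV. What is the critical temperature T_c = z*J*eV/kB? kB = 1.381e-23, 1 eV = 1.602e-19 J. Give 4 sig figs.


Step 1: z*J = 7*0.756 = 5.292 eV
Step 2: Convert to Joules: 5.292*1.602e-19 = 8.478e-19 J
Step 3: T_c = 8.478e-19 / 1.381e-23 = 6.139e+04 K

6.139e+04


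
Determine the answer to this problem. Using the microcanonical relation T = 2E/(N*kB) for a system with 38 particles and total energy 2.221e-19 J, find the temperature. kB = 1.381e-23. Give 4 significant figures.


Step 1: Numerator = 2*E = 2*2.221e-19 = 4.442e-19 J
Step 2: Denominator = N*kB = 38*1.381e-23 = 5.248e-22
Step 3: T = 4.442e-19 / 5.248e-22 = 846.4 K

846.4


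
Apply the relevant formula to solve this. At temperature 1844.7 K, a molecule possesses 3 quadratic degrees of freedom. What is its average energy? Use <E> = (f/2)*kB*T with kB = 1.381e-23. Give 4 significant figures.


Step 1: f/2 = 3/2 = 1.5
Step 2: kB*T = 1.381e-23 * 1844.7 = 2.548e-20
Step 3: <E> = 1.5 * 2.548e-20 = 3.821e-20 J

3.821e-20


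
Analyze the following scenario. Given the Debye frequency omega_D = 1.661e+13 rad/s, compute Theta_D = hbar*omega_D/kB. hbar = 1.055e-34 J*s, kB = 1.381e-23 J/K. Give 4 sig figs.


Step 1: hbar*omega_D = 1.055e-34 * 1.661e+13 = 1.752e-21 J
Step 2: Theta_D = 1.752e-21 / 1.381e-23
Step 3: Theta_D = 126.9 K

126.9


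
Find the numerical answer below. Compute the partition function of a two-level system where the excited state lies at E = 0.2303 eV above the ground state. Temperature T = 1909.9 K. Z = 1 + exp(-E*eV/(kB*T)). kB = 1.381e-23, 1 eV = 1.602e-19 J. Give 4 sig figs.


Step 1: Compute beta*E = E*eV/(kB*T) = 0.2303*1.602e-19/(1.381e-23*1909.9) = 1.399
Step 2: exp(-beta*E) = exp(-1.399) = 0.2469
Step 3: Z = 1 + 0.2469 = 1.247

1.247


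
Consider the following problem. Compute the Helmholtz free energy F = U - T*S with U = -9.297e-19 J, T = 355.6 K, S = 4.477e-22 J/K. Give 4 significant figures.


Step 1: T*S = 355.6 * 4.477e-22 = 1.592e-19 J
Step 2: F = U - T*S = -9.297e-19 - 1.592e-19
Step 3: F = -1.089e-18 J

-1.089e-18


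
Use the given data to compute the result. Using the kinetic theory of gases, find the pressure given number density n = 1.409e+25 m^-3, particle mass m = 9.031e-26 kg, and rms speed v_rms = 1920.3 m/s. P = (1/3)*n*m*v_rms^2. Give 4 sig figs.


Step 1: v_rms^2 = 1920.3^2 = 3.688e+06
Step 2: n*m = 1.409e+25*9.031e-26 = 1.272
Step 3: P = (1/3)*1.272*3.688e+06 = 1.564e+06 Pa

1.564e+06


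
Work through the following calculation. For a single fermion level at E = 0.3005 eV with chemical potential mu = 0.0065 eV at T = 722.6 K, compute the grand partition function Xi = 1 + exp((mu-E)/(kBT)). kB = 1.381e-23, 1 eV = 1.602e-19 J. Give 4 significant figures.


Step 1: (mu - E) = 0.0065 - 0.3005 = -0.294 eV
Step 2: x = (mu-E)*eV/(kB*T) = -0.294*1.602e-19/(1.381e-23*722.6) = -4.72
Step 3: exp(x) = 0.008917
Step 4: Xi = 1 + 0.008917 = 1.009

1.009


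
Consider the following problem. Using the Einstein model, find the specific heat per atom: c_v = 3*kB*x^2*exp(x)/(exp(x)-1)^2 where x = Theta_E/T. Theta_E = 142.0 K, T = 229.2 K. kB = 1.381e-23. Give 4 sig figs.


Step 1: x = Theta_E/T = 142.0/229.2 = 0.6195
Step 2: x^2 = 0.3838
Step 3: exp(x) = 1.858
Step 4: c_v = 3*1.381e-23*0.3838*1.858/(1.858-1)^2 = 4.013e-23

4.013e-23


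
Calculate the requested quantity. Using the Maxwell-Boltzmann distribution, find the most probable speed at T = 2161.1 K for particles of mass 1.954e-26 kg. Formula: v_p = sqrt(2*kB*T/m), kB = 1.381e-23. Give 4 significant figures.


Step 1: Numerator = 2*kB*T = 2*1.381e-23*2161.1 = 5.969e-20
Step 2: Ratio = 5.969e-20 / 1.954e-26 = 3.055e+06
Step 3: v_p = sqrt(3.055e+06) = 1748 m/s

1748


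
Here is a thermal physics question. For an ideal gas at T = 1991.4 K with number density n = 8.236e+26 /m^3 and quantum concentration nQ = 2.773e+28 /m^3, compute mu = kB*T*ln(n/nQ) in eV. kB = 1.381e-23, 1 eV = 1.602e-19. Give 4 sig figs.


Step 1: n/nQ = 8.236e+26/2.773e+28 = 0.0297
Step 2: ln(n/nQ) = -3.517
Step 3: mu = kB*T*ln(n/nQ) = 2.75e-20*-3.517 = -9.671e-20 J
Step 4: Convert to eV: -9.671e-20/1.602e-19 = -0.6037 eV

-0.6037


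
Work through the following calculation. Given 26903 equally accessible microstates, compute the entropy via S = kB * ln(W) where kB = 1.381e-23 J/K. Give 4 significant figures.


Step 1: ln(W) = ln(26903) = 10.2
Step 2: S = kB * ln(W) = 1.381e-23 * 10.2
Step 3: S = 1.409e-22 J/K

1.409e-22


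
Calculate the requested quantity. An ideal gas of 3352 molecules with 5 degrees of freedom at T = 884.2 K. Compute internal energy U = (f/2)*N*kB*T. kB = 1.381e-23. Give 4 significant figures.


Step 1: f/2 = 5/2 = 2.5
Step 2: N*kB*T = 3352*1.381e-23*884.2 = 4.093e-17
Step 3: U = 2.5 * 4.093e-17 = 1.023e-16 J

1.023e-16


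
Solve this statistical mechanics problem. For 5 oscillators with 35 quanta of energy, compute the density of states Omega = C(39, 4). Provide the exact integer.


Step 1: Use binomial coefficient C(39, 4)
Step 2: Numerator = 39! / 35!
Step 3: Denominator = 4!
Step 4: Omega = 82251

82251


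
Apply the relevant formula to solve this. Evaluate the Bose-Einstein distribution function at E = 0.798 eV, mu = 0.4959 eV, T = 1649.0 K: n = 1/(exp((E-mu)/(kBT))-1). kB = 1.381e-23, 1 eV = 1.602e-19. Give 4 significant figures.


Step 1: (E - mu) = 0.3021 eV
Step 2: x = (E-mu)*eV/(kB*T) = 0.3021*1.602e-19/(1.381e-23*1649.0) = 2.125
Step 3: exp(x) = 8.375
Step 4: n = 1/(exp(x)-1) = 0.1356

0.1356


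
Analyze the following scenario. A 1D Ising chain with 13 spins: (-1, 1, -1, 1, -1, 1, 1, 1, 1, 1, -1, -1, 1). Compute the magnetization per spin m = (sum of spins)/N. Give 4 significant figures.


Step 1: Count up spins (+1): 8, down spins (-1): 5
Step 2: Total magnetization M = 8 - 5 = 3
Step 3: m = M/N = 3/13 = 0.2308

0.2308


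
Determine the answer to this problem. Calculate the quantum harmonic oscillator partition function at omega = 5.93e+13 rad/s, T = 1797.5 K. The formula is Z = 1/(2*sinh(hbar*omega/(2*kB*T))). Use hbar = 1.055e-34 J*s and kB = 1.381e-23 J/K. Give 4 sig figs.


Step 1: Compute x = hbar*omega/(kB*T) = 1.055e-34*5.93e+13/(1.381e-23*1797.5) = 0.252
Step 2: x/2 = 0.126
Step 3: sinh(x/2) = 0.1263
Step 4: Z = 1/(2*0.1263) = 3.957

3.957


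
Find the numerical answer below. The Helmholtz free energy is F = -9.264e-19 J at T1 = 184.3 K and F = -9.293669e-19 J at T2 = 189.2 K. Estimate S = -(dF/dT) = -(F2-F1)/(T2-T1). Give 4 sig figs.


Step 1: dF = F2 - F1 = -9.293669e-19 - (-9.264e-19) = -2.9669e-21 J
Step 2: dT = T2 - T1 = 189.2 - 184.3 = 4.9 K
Step 3: S = -dF/dT = -(-2.9669e-21)/4.9 = 6.055e-22 J/K

6.055e-22


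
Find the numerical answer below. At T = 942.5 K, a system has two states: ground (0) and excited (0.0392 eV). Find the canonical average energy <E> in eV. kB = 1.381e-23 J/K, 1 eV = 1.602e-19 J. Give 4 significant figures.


Step 1: beta*E = 0.0392*1.602e-19/(1.381e-23*942.5) = 0.4825
Step 2: exp(-beta*E) = 0.6173
Step 3: <E> = 0.0392*0.6173/(1+0.6173) = 0.01496 eV

0.01496


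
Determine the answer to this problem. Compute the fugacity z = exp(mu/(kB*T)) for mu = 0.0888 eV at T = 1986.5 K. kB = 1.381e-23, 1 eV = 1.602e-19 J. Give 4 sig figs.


Step 1: Convert mu to Joules: 0.0888*1.602e-19 = 1.423e-20 J
Step 2: kB*T = 1.381e-23*1986.5 = 2.743e-20 J
Step 3: mu/(kB*T) = 0.5186
Step 4: z = exp(0.5186) = 1.68

1.68


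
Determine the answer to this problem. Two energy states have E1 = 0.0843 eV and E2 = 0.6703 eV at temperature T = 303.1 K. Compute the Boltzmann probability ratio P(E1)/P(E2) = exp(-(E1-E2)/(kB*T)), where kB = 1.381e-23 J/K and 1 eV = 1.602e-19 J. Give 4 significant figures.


Step 1: Compute energy difference dE = E1 - E2 = 0.0843 - 0.6703 = -0.586 eV
Step 2: Convert to Joules: dE_J = -0.586 * 1.602e-19 = -9.388e-20 J
Step 3: Compute exponent = -dE_J / (kB * T) = -(-9.388e-20) / (1.381e-23 * 303.1) = 22.43
Step 4: P(E1)/P(E2) = exp(22.43) = 5.497e+09

5.497e+09


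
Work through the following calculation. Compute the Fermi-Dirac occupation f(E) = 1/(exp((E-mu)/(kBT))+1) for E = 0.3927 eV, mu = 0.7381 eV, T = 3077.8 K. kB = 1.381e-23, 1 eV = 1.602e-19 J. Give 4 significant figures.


Step 1: (E - mu) = 0.3927 - 0.7381 = -0.3454 eV
Step 2: Convert: (E-mu)*eV = -5.533e-20 J
Step 3: x = (E-mu)*eV/(kB*T) = -1.302
Step 4: f = 1/(exp(-1.302)+1) = 0.7861

0.7861


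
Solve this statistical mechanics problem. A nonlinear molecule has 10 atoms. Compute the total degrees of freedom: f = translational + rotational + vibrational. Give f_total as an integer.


Step 1: Translational DOF = 3
Step 2: Rotational DOF (nonlinear) = 3
Step 3: Vibrational DOF = 3*10 - 6 = 24
Step 4: Total = 3 + 3 + 24 = 30

30


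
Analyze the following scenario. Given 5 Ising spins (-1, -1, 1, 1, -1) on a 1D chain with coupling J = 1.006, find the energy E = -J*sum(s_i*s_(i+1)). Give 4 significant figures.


Step 1: Nearest-neighbor products: 1, -1, 1, -1
Step 2: Sum of products = 0
Step 3: E = -1.006 * 0 = 0

0


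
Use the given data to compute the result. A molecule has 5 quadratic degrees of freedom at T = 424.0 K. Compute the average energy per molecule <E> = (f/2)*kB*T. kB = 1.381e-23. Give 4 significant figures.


Step 1: f/2 = 5/2 = 2.5
Step 2: kB*T = 1.381e-23 * 424.0 = 5.855e-21
Step 3: <E> = 2.5 * 5.855e-21 = 1.464e-20 J

1.464e-20


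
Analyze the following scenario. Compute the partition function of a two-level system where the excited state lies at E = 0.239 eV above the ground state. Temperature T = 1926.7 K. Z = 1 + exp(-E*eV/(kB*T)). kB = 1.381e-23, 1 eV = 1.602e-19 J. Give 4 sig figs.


Step 1: Compute beta*E = E*eV/(kB*T) = 0.239*1.602e-19/(1.381e-23*1926.7) = 1.439
Step 2: exp(-beta*E) = exp(-1.439) = 0.2372
Step 3: Z = 1 + 0.2372 = 1.237

1.237


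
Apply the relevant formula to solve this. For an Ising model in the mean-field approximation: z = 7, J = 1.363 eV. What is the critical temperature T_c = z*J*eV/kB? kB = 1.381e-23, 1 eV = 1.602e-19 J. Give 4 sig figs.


Step 1: z*J = 7*1.363 = 9.541 eV
Step 2: Convert to Joules: 9.541*1.602e-19 = 1.528e-18 J
Step 3: T_c = 1.528e-18 / 1.381e-23 = 1.107e+05 K

1.107e+05


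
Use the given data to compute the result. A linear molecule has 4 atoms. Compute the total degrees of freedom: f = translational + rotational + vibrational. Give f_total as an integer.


Step 1: Translational DOF = 3
Step 2: Rotational DOF (linear) = 2
Step 3: Vibrational DOF = 3*4 - 5 = 7
Step 4: Total = 3 + 2 + 7 = 12

12


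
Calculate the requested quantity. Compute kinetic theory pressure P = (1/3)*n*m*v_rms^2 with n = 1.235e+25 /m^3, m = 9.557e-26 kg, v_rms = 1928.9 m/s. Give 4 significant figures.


Step 1: v_rms^2 = 1928.9^2 = 3.721e+06
Step 2: n*m = 1.235e+25*9.557e-26 = 1.18
Step 3: P = (1/3)*1.18*3.721e+06 = 1.464e+06 Pa

1.464e+06


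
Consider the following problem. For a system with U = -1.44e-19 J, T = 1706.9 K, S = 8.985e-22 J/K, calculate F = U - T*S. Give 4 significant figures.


Step 1: T*S = 1706.9 * 8.985e-22 = 1.534e-18 J
Step 2: F = U - T*S = -1.44e-19 - 1.534e-18
Step 3: F = -1.678e-18 J

-1.678e-18


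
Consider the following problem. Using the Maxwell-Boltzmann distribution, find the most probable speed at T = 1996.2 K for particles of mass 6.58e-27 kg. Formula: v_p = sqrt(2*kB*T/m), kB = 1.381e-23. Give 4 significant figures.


Step 1: Numerator = 2*kB*T = 2*1.381e-23*1996.2 = 5.514e-20
Step 2: Ratio = 5.514e-20 / 6.58e-27 = 8.379e+06
Step 3: v_p = sqrt(8.379e+06) = 2895 m/s

2895


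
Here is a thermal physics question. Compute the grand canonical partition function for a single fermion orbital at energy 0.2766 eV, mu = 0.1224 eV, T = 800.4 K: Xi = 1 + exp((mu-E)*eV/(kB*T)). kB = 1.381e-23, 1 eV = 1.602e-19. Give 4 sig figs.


Step 1: (mu - E) = 0.1224 - 0.2766 = -0.1542 eV
Step 2: x = (mu-E)*eV/(kB*T) = -0.1542*1.602e-19/(1.381e-23*800.4) = -2.235
Step 3: exp(x) = 0.107
Step 4: Xi = 1 + 0.107 = 1.107

1.107


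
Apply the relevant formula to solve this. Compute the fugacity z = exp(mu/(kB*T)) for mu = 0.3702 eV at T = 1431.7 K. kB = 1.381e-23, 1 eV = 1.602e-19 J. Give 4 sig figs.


Step 1: Convert mu to Joules: 0.3702*1.602e-19 = 5.931e-20 J
Step 2: kB*T = 1.381e-23*1431.7 = 1.977e-20 J
Step 3: mu/(kB*T) = 3
Step 4: z = exp(3) = 20.08

20.08


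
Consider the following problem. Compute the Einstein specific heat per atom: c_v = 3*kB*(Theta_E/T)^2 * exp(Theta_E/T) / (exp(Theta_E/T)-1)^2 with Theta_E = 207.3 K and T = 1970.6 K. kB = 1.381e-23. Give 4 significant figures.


Step 1: x = Theta_E/T = 207.3/1970.6 = 0.1052
Step 2: x^2 = 0.01107
Step 3: exp(x) = 1.111
Step 4: c_v = 3*1.381e-23*0.01107*1.111/(1.111-1)^2 = 4.139e-23

4.139e-23


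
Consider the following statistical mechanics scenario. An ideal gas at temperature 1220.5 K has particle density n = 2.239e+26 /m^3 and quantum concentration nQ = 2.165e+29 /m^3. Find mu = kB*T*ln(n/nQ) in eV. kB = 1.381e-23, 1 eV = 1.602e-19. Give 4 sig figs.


Step 1: n/nQ = 2.239e+26/2.165e+29 = 0.001034
Step 2: ln(n/nQ) = -6.874
Step 3: mu = kB*T*ln(n/nQ) = 1.686e-20*-6.874 = -1.159e-19 J
Step 4: Convert to eV: -1.159e-19/1.602e-19 = -0.7232 eV

-0.7232


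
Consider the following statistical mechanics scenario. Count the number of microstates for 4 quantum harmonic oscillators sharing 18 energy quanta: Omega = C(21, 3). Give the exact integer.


Step 1: Use binomial coefficient C(21, 3)
Step 2: Numerator = 21! / 18!
Step 3: Denominator = 3!
Step 4: Omega = 1330

1330


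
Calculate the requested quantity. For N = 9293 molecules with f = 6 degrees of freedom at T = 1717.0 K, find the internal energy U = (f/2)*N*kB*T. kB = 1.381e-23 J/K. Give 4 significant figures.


Step 1: f/2 = 6/2 = 3.0
Step 2: N*kB*T = 9293*1.381e-23*1717.0 = 2.204e-16
Step 3: U = 3.0 * 2.204e-16 = 6.611e-16 J

6.611e-16


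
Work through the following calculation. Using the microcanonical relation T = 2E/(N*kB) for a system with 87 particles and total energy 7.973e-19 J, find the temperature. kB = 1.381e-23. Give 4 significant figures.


Step 1: Numerator = 2*E = 2*7.973e-19 = 1.595e-18 J
Step 2: Denominator = N*kB = 87*1.381e-23 = 1.201e-21
Step 3: T = 1.595e-18 / 1.201e-21 = 1327 K

1327


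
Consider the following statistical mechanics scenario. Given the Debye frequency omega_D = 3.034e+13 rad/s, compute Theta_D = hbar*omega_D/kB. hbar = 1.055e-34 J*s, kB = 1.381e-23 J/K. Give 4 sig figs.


Step 1: hbar*omega_D = 1.055e-34 * 3.034e+13 = 3.201e-21 J
Step 2: Theta_D = 3.201e-21 / 1.381e-23
Step 3: Theta_D = 231.8 K

231.8


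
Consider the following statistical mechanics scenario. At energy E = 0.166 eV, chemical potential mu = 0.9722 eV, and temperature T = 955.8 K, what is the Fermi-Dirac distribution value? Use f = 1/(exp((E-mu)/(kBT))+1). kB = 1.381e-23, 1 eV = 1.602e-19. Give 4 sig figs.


Step 1: (E - mu) = 0.166 - 0.9722 = -0.8062 eV
Step 2: Convert: (E-mu)*eV = -1.292e-19 J
Step 3: x = (E-mu)*eV/(kB*T) = -9.785
Step 4: f = 1/(exp(-9.785)+1) = 0.9999

0.9999


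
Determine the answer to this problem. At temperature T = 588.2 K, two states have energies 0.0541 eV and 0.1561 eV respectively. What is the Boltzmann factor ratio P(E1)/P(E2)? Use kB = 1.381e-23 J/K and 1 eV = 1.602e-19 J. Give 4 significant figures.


Step 1: Compute energy difference dE = E1 - E2 = 0.0541 - 0.1561 = -0.102 eV
Step 2: Convert to Joules: dE_J = -0.102 * 1.602e-19 = -1.634e-20 J
Step 3: Compute exponent = -dE_J / (kB * T) = -(-1.634e-20) / (1.381e-23 * 588.2) = 2.012
Step 4: P(E1)/P(E2) = exp(2.012) = 7.475

7.475


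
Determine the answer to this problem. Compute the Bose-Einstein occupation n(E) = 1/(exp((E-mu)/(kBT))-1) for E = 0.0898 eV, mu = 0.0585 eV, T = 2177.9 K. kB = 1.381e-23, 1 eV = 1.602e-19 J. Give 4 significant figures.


Step 1: (E - mu) = 0.0313 eV
Step 2: x = (E-mu)*eV/(kB*T) = 0.0313*1.602e-19/(1.381e-23*2177.9) = 0.1667
Step 3: exp(x) = 1.181
Step 4: n = 1/(exp(x)-1) = 5.512

5.512


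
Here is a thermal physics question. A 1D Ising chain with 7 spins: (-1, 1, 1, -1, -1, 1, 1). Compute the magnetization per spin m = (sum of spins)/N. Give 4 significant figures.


Step 1: Count up spins (+1): 4, down spins (-1): 3
Step 2: Total magnetization M = 4 - 3 = 1
Step 3: m = M/N = 1/7 = 0.1429

0.1429


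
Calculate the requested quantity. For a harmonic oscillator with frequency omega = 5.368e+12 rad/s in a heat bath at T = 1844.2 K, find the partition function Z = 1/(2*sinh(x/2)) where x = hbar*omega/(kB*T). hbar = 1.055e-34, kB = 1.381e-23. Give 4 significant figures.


Step 1: Compute x = hbar*omega/(kB*T) = 1.055e-34*5.368e+12/(1.381e-23*1844.2) = 0.02224
Step 2: x/2 = 0.01112
Step 3: sinh(x/2) = 0.01112
Step 4: Z = 1/(2*0.01112) = 44.97

44.97


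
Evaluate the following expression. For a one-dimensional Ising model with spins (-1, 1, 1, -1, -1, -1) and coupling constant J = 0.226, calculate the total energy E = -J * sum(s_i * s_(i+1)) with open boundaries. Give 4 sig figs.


Step 1: Nearest-neighbor products: -1, 1, -1, 1, 1
Step 2: Sum of products = 1
Step 3: E = -0.226 * 1 = -0.226

-0.226


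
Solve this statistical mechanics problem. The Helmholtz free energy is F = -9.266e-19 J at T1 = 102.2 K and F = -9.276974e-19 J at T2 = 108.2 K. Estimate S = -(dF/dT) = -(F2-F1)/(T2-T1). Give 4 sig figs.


Step 1: dF = F2 - F1 = -9.276974e-19 - (-9.266e-19) = -1.0974e-21 J
Step 2: dT = T2 - T1 = 108.2 - 102.2 = 6 K
Step 3: S = -dF/dT = -(-1.0974e-21)/6 = 1.829e-22 J/K

1.829e-22


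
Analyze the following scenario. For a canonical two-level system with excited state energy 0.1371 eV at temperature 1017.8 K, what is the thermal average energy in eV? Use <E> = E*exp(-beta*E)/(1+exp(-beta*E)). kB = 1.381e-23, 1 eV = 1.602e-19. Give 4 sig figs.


Step 1: beta*E = 0.1371*1.602e-19/(1.381e-23*1017.8) = 1.563
Step 2: exp(-beta*E) = 0.2096
Step 3: <E> = 0.1371*0.2096/(1+0.2096) = 0.02376 eV

0.02376


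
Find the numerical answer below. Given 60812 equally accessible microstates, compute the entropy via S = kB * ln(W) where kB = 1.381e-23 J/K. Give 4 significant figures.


Step 1: ln(W) = ln(60812) = 11.02
Step 2: S = kB * ln(W) = 1.381e-23 * 11.02
Step 3: S = 1.521e-22 J/K

1.521e-22


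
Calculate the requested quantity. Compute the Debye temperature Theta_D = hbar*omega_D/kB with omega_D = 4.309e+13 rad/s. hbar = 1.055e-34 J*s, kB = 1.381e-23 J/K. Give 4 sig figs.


Step 1: hbar*omega_D = 1.055e-34 * 4.309e+13 = 4.546e-21 J
Step 2: Theta_D = 4.546e-21 / 1.381e-23
Step 3: Theta_D = 329.2 K

329.2


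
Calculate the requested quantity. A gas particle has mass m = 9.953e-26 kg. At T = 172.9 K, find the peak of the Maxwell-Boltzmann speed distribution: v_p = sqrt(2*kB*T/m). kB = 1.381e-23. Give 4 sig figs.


Step 1: Numerator = 2*kB*T = 2*1.381e-23*172.9 = 4.775e-21
Step 2: Ratio = 4.775e-21 / 9.953e-26 = 4.798e+04
Step 3: v_p = sqrt(4.798e+04) = 219 m/s

219


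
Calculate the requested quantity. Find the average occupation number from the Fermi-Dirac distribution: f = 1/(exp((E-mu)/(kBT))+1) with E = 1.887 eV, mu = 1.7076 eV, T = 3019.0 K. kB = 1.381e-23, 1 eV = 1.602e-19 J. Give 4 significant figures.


Step 1: (E - mu) = 1.887 - 1.7076 = 0.1794 eV
Step 2: Convert: (E-mu)*eV = 2.874e-20 J
Step 3: x = (E-mu)*eV/(kB*T) = 0.6893
Step 4: f = 1/(exp(0.6893)+1) = 0.3342

0.3342


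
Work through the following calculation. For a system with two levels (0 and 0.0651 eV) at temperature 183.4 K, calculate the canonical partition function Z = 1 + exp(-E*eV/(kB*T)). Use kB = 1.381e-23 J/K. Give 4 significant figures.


Step 1: Compute beta*E = E*eV/(kB*T) = 0.0651*1.602e-19/(1.381e-23*183.4) = 4.118
Step 2: exp(-beta*E) = exp(-4.118) = 0.01628
Step 3: Z = 1 + 0.01628 = 1.016

1.016


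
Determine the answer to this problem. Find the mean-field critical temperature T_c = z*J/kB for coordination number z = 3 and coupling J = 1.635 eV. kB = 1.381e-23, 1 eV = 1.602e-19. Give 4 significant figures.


Step 1: z*J = 3*1.635 = 4.905 eV
Step 2: Convert to Joules: 4.905*1.602e-19 = 7.858e-19 J
Step 3: T_c = 7.858e-19 / 1.381e-23 = 5.69e+04 K

5.69e+04


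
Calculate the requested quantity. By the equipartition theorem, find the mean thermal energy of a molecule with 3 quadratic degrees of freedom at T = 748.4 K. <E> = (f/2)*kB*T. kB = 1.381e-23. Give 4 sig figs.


Step 1: f/2 = 3/2 = 1.5
Step 2: kB*T = 1.381e-23 * 748.4 = 1.034e-20
Step 3: <E> = 1.5 * 1.034e-20 = 1.55e-20 J

1.55e-20


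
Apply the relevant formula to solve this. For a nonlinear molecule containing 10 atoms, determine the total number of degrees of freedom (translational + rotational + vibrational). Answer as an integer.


Step 1: Translational DOF = 3
Step 2: Rotational DOF (nonlinear) = 3
Step 3: Vibrational DOF = 3*10 - 6 = 24
Step 4: Total = 3 + 3 + 24 = 30

30


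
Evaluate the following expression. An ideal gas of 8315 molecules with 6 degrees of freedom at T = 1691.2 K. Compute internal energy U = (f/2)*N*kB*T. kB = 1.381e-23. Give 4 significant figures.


Step 1: f/2 = 6/2 = 3.0
Step 2: N*kB*T = 8315*1.381e-23*1691.2 = 1.942e-16
Step 3: U = 3.0 * 1.942e-16 = 5.826e-16 J

5.826e-16


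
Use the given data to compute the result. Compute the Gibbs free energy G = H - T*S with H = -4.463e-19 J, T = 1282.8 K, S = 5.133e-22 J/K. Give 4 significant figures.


Step 1: T*S = 1282.8 * 5.133e-22 = 6.585e-19 J
Step 2: G = H - T*S = -4.463e-19 - 6.585e-19
Step 3: G = -1.105e-18 J

-1.105e-18


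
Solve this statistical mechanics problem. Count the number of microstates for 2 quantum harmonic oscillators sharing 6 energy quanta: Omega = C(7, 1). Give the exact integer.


Step 1: Use binomial coefficient C(7, 1)
Step 2: Numerator = 7! / 6!
Step 3: Denominator = 1!
Step 4: Omega = 7

7


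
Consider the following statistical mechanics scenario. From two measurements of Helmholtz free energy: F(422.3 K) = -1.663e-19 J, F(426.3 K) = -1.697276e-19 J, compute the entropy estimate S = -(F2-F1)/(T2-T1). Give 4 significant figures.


Step 1: dF = F2 - F1 = -1.697276e-19 - (-1.663e-19) = -3.4276e-21 J
Step 2: dT = T2 - T1 = 426.3 - 422.3 = 4 K
Step 3: S = -dF/dT = -(-3.4276e-21)/4 = 8.569e-22 J/K

8.569e-22


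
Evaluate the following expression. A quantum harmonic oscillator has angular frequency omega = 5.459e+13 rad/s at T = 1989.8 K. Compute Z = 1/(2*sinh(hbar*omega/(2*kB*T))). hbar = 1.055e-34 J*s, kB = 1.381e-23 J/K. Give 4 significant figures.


Step 1: Compute x = hbar*omega/(kB*T) = 1.055e-34*5.459e+13/(1.381e-23*1989.8) = 0.2096
Step 2: x/2 = 0.1048
Step 3: sinh(x/2) = 0.105
Step 4: Z = 1/(2*0.105) = 4.763

4.763


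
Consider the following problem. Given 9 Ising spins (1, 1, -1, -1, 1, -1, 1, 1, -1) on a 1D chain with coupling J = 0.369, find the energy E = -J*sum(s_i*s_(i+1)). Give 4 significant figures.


Step 1: Nearest-neighbor products: 1, -1, 1, -1, -1, -1, 1, -1
Step 2: Sum of products = -2
Step 3: E = -0.369 * -2 = 0.738

0.738


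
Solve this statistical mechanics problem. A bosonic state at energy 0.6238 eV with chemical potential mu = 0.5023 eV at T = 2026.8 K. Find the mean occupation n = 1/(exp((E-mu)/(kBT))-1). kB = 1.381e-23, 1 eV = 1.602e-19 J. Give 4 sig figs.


Step 1: (E - mu) = 0.1215 eV
Step 2: x = (E-mu)*eV/(kB*T) = 0.1215*1.602e-19/(1.381e-23*2026.8) = 0.6954
Step 3: exp(x) = 2.005
Step 4: n = 1/(exp(x)-1) = 0.9955

0.9955


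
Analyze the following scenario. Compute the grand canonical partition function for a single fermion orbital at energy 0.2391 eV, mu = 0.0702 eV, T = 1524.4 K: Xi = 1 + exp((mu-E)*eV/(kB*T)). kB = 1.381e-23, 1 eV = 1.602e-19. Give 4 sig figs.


Step 1: (mu - E) = 0.0702 - 0.2391 = -0.1689 eV
Step 2: x = (mu-E)*eV/(kB*T) = -0.1689*1.602e-19/(1.381e-23*1524.4) = -1.285
Step 3: exp(x) = 0.2766
Step 4: Xi = 1 + 0.2766 = 1.277

1.277


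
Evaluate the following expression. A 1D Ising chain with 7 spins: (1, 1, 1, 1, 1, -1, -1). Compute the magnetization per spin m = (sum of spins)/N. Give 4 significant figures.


Step 1: Count up spins (+1): 5, down spins (-1): 2
Step 2: Total magnetization M = 5 - 2 = 3
Step 3: m = M/N = 3/7 = 0.4286

0.4286


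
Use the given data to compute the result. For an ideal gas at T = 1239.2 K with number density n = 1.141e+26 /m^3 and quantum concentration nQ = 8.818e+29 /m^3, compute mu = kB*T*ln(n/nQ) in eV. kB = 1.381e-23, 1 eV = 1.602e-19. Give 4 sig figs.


Step 1: n/nQ = 1.141e+26/8.818e+29 = 0.0001294
Step 2: ln(n/nQ) = -8.953
Step 3: mu = kB*T*ln(n/nQ) = 1.711e-20*-8.953 = -1.532e-19 J
Step 4: Convert to eV: -1.532e-19/1.602e-19 = -0.9564 eV

-0.9564


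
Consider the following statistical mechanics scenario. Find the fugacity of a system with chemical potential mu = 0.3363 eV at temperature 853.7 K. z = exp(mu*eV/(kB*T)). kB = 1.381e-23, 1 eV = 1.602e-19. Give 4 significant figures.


Step 1: Convert mu to Joules: 0.3363*1.602e-19 = 5.388e-20 J
Step 2: kB*T = 1.381e-23*853.7 = 1.179e-20 J
Step 3: mu/(kB*T) = 4.57
Step 4: z = exp(4.57) = 96.52

96.52


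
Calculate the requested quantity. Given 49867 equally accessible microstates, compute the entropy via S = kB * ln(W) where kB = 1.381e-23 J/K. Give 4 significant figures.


Step 1: ln(W) = ln(49867) = 10.82
Step 2: S = kB * ln(W) = 1.381e-23 * 10.82
Step 3: S = 1.494e-22 J/K

1.494e-22


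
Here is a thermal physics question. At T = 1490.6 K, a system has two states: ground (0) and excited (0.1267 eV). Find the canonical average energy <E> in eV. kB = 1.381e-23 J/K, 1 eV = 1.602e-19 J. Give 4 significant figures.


Step 1: beta*E = 0.1267*1.602e-19/(1.381e-23*1490.6) = 0.986
Step 2: exp(-beta*E) = 0.3731
Step 3: <E> = 0.1267*0.3731/(1+0.3731) = 0.03442 eV

0.03442


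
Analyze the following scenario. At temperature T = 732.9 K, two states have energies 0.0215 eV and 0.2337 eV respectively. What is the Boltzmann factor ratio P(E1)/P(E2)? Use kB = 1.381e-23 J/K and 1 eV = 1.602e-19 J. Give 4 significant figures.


Step 1: Compute energy difference dE = E1 - E2 = 0.0215 - 0.2337 = -0.2122 eV
Step 2: Convert to Joules: dE_J = -0.2122 * 1.602e-19 = -3.399e-20 J
Step 3: Compute exponent = -dE_J / (kB * T) = -(-3.399e-20) / (1.381e-23 * 732.9) = 3.359
Step 4: P(E1)/P(E2) = exp(3.359) = 28.75

28.75


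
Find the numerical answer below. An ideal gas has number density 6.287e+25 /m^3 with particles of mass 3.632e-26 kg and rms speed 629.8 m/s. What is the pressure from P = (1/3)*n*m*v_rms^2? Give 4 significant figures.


Step 1: v_rms^2 = 629.8^2 = 3.966e+05
Step 2: n*m = 6.287e+25*3.632e-26 = 2.283
Step 3: P = (1/3)*2.283*3.966e+05 = 3.019e+05 Pa

3.019e+05


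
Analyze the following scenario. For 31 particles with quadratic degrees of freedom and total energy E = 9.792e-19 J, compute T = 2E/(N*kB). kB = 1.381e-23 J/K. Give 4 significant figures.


Step 1: Numerator = 2*E = 2*9.792e-19 = 1.958e-18 J
Step 2: Denominator = N*kB = 31*1.381e-23 = 4.281e-22
Step 3: T = 1.958e-18 / 4.281e-22 = 4575 K

4575


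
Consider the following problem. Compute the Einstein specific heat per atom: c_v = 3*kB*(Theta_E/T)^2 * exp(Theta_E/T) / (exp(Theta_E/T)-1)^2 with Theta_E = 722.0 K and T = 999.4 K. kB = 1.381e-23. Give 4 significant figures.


Step 1: x = Theta_E/T = 722.0/999.4 = 0.7224
Step 2: x^2 = 0.5219
Step 3: exp(x) = 2.059
Step 4: c_v = 3*1.381e-23*0.5219*2.059/(2.059-1)^2 = 3.967e-23

3.967e-23


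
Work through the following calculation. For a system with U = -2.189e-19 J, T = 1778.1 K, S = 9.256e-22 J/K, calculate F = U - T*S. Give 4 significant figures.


Step 1: T*S = 1778.1 * 9.256e-22 = 1.646e-18 J
Step 2: F = U - T*S = -2.189e-19 - 1.646e-18
Step 3: F = -1.865e-18 J

-1.865e-18


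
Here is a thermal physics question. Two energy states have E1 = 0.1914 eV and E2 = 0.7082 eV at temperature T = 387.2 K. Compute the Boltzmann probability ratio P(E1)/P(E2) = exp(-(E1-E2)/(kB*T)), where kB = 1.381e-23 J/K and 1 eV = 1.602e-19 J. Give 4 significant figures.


Step 1: Compute energy difference dE = E1 - E2 = 0.1914 - 0.7082 = -0.5168 eV
Step 2: Convert to Joules: dE_J = -0.5168 * 1.602e-19 = -8.279e-20 J
Step 3: Compute exponent = -dE_J / (kB * T) = -(-8.279e-20) / (1.381e-23 * 387.2) = 15.48
Step 4: P(E1)/P(E2) = exp(15.48) = 5.299e+06

5.299e+06


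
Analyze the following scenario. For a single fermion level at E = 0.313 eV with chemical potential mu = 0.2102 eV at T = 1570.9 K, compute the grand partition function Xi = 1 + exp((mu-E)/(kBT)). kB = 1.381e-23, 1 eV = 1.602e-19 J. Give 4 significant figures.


Step 1: (mu - E) = 0.2102 - 0.313 = -0.1028 eV
Step 2: x = (mu-E)*eV/(kB*T) = -0.1028*1.602e-19/(1.381e-23*1570.9) = -0.7591
Step 3: exp(x) = 0.4681
Step 4: Xi = 1 + 0.4681 = 1.468

1.468


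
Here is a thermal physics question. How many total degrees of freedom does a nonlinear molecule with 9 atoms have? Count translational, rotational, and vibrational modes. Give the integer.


Step 1: Translational DOF = 3
Step 2: Rotational DOF (nonlinear) = 3
Step 3: Vibrational DOF = 3*9 - 6 = 21
Step 4: Total = 3 + 3 + 21 = 27

27


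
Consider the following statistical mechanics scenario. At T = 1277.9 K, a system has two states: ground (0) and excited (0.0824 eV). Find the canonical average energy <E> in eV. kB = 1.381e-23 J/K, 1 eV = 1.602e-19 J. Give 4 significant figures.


Step 1: beta*E = 0.0824*1.602e-19/(1.381e-23*1277.9) = 0.748
Step 2: exp(-beta*E) = 0.4733
Step 3: <E> = 0.0824*0.4733/(1+0.4733) = 0.02647 eV

0.02647


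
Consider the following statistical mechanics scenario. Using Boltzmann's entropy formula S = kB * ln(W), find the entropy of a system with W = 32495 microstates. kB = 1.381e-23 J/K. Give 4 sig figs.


Step 1: ln(W) = ln(32495) = 10.39
Step 2: S = kB * ln(W) = 1.381e-23 * 10.39
Step 3: S = 1.435e-22 J/K

1.435e-22


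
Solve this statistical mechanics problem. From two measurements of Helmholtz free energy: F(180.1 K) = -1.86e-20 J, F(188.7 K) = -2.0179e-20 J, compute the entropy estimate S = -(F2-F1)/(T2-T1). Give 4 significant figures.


Step 1: dF = F2 - F1 = -2.0179e-20 - (-1.86e-20) = -1.579e-21 J
Step 2: dT = T2 - T1 = 188.7 - 180.1 = 8.6 K
Step 3: S = -dF/dT = -(-1.579e-21)/8.6 = 1.836e-22 J/K

1.836e-22


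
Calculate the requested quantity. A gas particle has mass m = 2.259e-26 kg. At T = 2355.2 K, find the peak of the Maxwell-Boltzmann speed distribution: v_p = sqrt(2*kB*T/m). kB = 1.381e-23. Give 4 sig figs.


Step 1: Numerator = 2*kB*T = 2*1.381e-23*2355.2 = 6.505e-20
Step 2: Ratio = 6.505e-20 / 2.259e-26 = 2.88e+06
Step 3: v_p = sqrt(2.88e+06) = 1697 m/s

1697


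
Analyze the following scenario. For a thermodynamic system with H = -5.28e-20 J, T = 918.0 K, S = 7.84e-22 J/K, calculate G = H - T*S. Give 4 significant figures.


Step 1: T*S = 918.0 * 7.84e-22 = 7.197e-19 J
Step 2: G = H - T*S = -5.28e-20 - 7.197e-19
Step 3: G = -7.725e-19 J

-7.725e-19


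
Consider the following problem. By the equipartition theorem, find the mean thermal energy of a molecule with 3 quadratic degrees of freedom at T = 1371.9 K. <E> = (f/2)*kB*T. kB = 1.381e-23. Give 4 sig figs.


Step 1: f/2 = 3/2 = 1.5
Step 2: kB*T = 1.381e-23 * 1371.9 = 1.895e-20
Step 3: <E> = 1.5 * 1.895e-20 = 2.842e-20 J

2.842e-20


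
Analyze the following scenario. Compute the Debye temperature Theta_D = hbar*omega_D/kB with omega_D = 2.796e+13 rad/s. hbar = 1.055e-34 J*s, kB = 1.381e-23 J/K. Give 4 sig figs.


Step 1: hbar*omega_D = 1.055e-34 * 2.796e+13 = 2.95e-21 J
Step 2: Theta_D = 2.95e-21 / 1.381e-23
Step 3: Theta_D = 213.6 K

213.6
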